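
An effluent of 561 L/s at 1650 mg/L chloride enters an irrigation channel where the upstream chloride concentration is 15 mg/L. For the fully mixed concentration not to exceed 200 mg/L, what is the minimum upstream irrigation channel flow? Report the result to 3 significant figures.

4400 L/s

Set C_mix = 200: (Q·15.00 + 561.0·1650) / (Q + 561.0) = 200
→ Q = 561.0·(1650 − 200)/(200 − 15.00) = 4397 L/s.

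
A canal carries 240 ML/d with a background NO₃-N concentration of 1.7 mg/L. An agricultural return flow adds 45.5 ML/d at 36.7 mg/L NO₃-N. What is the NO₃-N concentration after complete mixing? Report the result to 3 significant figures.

Mixed concentration C = ΣQC/ΣQ = (240.0·1.700 + 45.50·36.70) / 285.5 = 2078/285.5 = 7.278 mg/L.

7.28 mg/L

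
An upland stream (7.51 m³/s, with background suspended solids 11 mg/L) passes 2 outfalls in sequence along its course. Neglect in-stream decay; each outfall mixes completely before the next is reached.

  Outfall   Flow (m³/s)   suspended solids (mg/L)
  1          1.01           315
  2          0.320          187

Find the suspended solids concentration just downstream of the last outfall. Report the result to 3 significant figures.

After outfall 1: Q = 7.510 + 1.010 = 8.520 m³/s; C = (7.510·11.00 + 1.010·315.0)/8.520 = 47.04 mg/L.
After outfall 2: Q = 8.520 + 0.3200 = 8.840 m³/s; C = (8.520·47.04 + 0.3200·187.0)/8.840 = 52.10 mg/L.

52.1 mg/L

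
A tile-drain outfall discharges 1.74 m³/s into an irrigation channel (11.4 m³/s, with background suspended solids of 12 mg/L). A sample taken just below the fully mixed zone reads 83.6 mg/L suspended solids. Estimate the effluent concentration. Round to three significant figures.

Mass balance: 11.40·12.00 + 1.740·Cₑ = 13.14·83.60
→ Cₑ = (13.14·83.60 − 11.40·12.00) / 1.740 = 552.7 mg/L.

553 mg/L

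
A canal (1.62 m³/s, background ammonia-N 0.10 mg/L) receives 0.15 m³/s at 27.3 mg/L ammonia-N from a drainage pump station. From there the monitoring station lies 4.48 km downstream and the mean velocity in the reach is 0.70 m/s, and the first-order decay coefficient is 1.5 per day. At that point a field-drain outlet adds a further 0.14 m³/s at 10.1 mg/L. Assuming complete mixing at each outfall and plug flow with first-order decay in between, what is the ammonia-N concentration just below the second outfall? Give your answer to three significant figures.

Conservation of mass: C = (1.620·0.1000 + 0.1500·27.30) / 1.770 = 4.257/1.770 = 2.405 mg/L; combined flow 1.770 m³/s.
Travel time t = 4.48·1000 / 0.70 = 6400 s = 1.778 h.
After decay, C = 2.405 × e^(−kt) = 2.405 × 0.8948 = 2.152 mg/L.
Second outfall: C = (1.770·2.152 + 0.1400·10.10)/1.910 = 2.735 mg/L.

2.73 mg/L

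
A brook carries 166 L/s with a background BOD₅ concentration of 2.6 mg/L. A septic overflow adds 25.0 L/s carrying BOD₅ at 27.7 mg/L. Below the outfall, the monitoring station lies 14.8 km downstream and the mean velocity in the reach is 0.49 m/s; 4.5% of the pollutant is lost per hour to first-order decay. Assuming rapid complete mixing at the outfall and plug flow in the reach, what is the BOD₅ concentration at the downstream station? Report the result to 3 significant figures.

Conservation of mass: C = (166.0·2.600 + 25.00·27.70) / 191.0 = 1124/191.0 = 5.885 mg/L.
Travel time t = 14.8·1000 / 0.49 = 30200 s = 8.390 h.
4.5%/h lost → k = −ln(1 − 0.045) = 0.04604 h⁻¹.
Decay over the reach: 5.885·exp(−kt) = 5.885·0.6796 = 3.999 mg/L.

4.00 mg/L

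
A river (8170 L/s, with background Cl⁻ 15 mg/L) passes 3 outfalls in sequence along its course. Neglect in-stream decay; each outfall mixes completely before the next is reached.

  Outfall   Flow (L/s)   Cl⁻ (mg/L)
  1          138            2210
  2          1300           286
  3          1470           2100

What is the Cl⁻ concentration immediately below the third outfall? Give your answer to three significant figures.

Below outfall 1: Q → 8308 L/s, C = (8170·15.00 + 138.0·2210)/8308 = 51.46 mg/L.
Below outfall 2: Q → 9608 L/s, C = (8308·51.46 + 1300·286.0)/9608 = 83.19 mg/L.
Below outfall 3: Q → 11080 L/s, C = (9608·83.19 + 1470·2100)/11080 = 350.8 mg/L.

351 mg/L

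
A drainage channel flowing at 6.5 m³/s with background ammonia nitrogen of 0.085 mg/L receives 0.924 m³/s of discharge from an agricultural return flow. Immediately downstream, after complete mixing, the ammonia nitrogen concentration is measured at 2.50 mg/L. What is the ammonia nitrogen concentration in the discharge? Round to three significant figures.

19.5 mg/L

Mass balance: 6.500·0.08500 + 0.9240·Cₑ = 7.424·2.500
→ Cₑ = (7.424·2.500 − 6.500·0.08500) / 0.9240 = 19.49 mg/L.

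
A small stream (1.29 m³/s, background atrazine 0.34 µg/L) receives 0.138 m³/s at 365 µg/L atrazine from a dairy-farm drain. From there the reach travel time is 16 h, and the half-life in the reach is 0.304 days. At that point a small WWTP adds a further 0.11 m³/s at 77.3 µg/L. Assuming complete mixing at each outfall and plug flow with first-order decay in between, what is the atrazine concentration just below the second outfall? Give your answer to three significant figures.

After mixing, C = (1.290·0.3400 + 0.1380·365.0) / 1.428 = 50.81/1.428 = 35.58 µg/L; combined flow 1.428 m³/s.
Half-life 0.304 d → k = ln 2 / 0.304 = 2.280 d⁻¹.
Applying C = C₀e^(−kt): 35.58 × 0.2187 = 7.781 µg/L.
Second outfall: C = (1.428·7.781 + 0.1100·77.30)/1.538 = 12.75 µg/L.

12.8 µg/L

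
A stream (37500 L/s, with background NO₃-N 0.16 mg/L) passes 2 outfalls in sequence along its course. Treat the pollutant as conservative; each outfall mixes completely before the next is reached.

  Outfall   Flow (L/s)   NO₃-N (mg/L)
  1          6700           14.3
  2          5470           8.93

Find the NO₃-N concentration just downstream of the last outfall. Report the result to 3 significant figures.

3.03 mg/L

After outfall 1: Q = 37500 + 6700 = 44200 L/s; C = (37500·0.1600 + 6700·14.30)/44200 = 2.303 mg/L.
After outfall 2: Q = 44200 + 5470 = 49670 L/s; C = (44200·2.303 + 5470·8.930)/49670 = 3.033 mg/L.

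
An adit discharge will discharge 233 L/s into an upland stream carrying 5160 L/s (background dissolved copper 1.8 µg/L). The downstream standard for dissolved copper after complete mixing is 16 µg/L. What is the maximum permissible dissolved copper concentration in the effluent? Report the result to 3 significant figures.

330 µg/L

At the limit, (Qr·Cr + Qe·Cₑ)/(Qr + Qe) = 16:
Cₑ = (5393·16 − 5160·1.800) / 233.0 = 330.5 µg/L.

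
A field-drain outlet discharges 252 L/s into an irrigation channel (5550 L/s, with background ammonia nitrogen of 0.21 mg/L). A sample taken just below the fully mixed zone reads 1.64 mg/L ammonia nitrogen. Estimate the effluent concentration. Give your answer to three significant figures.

Mass balance: 5550·0.2100 + 252.0·Cₑ = 5802·1.640
→ Cₑ = (5802·1.640 − 5550·0.2100) / 252.0 = 33.13 mg/L.

33.1 mg/L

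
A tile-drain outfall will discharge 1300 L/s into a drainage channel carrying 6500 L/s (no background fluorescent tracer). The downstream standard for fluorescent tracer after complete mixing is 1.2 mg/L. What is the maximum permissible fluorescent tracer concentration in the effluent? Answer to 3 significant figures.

7.20 mg/L

At the limit, (Qr·Cr + Qe·Cₑ)/(Qr + Qe) = 1.2:
Cₑ = (7800·1.2 − 6500·0) / 1300 = 7.200 mg/L.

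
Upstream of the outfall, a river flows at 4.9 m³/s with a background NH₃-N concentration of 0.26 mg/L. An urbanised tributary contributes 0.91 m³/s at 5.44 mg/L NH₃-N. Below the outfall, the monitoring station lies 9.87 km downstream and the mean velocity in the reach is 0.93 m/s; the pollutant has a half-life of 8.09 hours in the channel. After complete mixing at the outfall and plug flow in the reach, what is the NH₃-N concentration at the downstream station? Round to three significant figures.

0.832 mg/L

Mass balance: C = (4.900·0.2600 + 0.9100·5.440) / 5.810 = 6.224/5.810 = 1.071 mg/L.
Travel time t = 9.87·1000 / 0.93 = 10610 s = 2.948 h.
Half-life 8.09 h → k = ln 2 / 8.09 = 0.08568 h⁻¹ = 2.056 d⁻¹.
First-order decay: C = 1.071·exp(−k·t) = 1.071·0.7768 = 0.8322 mg/L.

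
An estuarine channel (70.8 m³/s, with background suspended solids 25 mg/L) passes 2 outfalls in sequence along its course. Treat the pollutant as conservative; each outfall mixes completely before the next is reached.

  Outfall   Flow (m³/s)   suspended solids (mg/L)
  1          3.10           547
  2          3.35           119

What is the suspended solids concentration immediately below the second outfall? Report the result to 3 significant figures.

After outfall 1: Q = 70.80 + 3.100 = 73.90 m³/s; C = (70.80·25.00 + 3.100·547.0)/73.90 = 46.90 mg/L.
After outfall 2: Q = 73.90 + 3.350 = 77.25 m³/s; C = (73.90·46.90 + 3.350·119.0)/77.25 = 50.02 mg/L.

50.0 mg/L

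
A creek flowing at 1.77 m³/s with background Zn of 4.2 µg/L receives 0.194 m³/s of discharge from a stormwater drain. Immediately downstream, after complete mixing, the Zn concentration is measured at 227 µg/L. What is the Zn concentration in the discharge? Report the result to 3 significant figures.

Mass balance: 1.770·4.200 + 0.1940·Cₑ = 1.964·227.0
→ Cₑ = (1.964·227.0 − 1.770·4.200) / 0.1940 = 2260 µg/L.

2260 µg/L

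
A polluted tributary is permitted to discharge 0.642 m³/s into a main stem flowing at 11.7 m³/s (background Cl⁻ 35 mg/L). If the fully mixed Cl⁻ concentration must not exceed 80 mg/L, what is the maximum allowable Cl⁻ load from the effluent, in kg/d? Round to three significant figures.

49900 kg/d

Mass balance at the limit: 11.70·35.00 + 0.6420·Cₑ = 12.34·80 → Cₑ = 900.1 mg/L.
Load = 0.6420 m³/s × 900.1 g/m³ × 86 400 s/d = 49930 kg/d.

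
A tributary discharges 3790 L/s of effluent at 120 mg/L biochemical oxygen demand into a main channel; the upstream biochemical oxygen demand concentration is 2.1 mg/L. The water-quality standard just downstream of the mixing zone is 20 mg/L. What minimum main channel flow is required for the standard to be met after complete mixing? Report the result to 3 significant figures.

21200 L/s

Set C_mix = 20: (Q·2.100 + 3790·120.0) / (Q + 3790) = 20
→ Q = 3790·(120.0 − 20)/(20 − 2.100) = 21170 L/s.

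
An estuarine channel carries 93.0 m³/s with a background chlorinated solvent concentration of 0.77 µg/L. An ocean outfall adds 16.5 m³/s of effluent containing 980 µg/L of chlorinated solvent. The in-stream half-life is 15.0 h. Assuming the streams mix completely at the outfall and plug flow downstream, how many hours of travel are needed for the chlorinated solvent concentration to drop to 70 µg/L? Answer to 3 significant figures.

16.3 h

Mass balance: C = (93.00·0.7700 + 16.50·980.0) / 109.5 = 16240/109.5 = 148.3 µg/L.
Half-life 15.0 h → k = ln 2 / 15.0 = 0.04621 h⁻¹ = 1.109 d⁻¹.
148.3·exp(−k·t) = 70 → t = ln(148.3/70)/k = 58500 s = 16.25 h.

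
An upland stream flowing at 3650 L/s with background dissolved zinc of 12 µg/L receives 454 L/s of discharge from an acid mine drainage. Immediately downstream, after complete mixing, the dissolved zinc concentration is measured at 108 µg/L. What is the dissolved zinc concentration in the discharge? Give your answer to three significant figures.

Mass balance: 3650·12.00 + 454.0·Cₑ = 4104·108.0
→ Cₑ = (4104·108.0 − 3650·12.00) / 454.0 = 879.8 µg/L.

880 µg/L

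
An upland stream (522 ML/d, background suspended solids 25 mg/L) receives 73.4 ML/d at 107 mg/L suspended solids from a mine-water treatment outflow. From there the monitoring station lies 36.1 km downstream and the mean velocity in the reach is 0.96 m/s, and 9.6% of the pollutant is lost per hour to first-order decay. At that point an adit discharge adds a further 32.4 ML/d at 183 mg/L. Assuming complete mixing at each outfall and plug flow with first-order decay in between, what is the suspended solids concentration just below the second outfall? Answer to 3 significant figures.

21.0 mg/L

Mixed concentration C = ΣQC/ΣQ = (522.0·25.00 + 73.40·107.0) / 595.4 = 20900/595.4 = 35.11 mg/L; combined flow 595.4 ML/d.
Travel time t = 36.1·1000 / 0.96 = 37600 s = 10.45 h.
9.6%/h lost → k = −ln(1 − 0.096) = 0.1009 h⁻¹.
Decay over the reach: 35.11·exp(−kt) = 35.11·0.3485 = 12.23 mg/L.
At the second outfall, C = (595.4·12.23 + 32.40·183.0) / (595.4 + 32.40) = 21.05 mg/L.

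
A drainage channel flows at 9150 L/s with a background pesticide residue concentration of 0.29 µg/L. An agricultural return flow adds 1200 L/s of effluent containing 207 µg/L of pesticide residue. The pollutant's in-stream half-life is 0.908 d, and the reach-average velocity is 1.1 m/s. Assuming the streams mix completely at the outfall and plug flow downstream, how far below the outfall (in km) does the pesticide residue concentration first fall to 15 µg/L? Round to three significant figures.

59.8 km

Mixed concentration C = ΣQC/ΣQ = (9150·0.2900 + 1200·207.0) / 10350 = 251100/10350 = 24.26 µg/L.
Half-life 0.908 d → k = ln 2 / 0.908 = 0.7634 d⁻¹.
Set 24.26·exp(−k·t) = 15 → t = ln(24.26/15)/k = 54400 s = 15.11 h.
Distance = v·t = 1.1·54400 = 59840 m = 59.84 km.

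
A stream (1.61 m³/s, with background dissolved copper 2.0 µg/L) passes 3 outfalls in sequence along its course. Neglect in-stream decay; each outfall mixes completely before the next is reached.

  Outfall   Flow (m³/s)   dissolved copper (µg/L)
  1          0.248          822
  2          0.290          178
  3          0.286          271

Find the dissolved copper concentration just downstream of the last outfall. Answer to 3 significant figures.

Below outfall 1: Q → 1.858 m³/s, C = (1.610·2.000 + 0.2480·822.0)/1.858 = 111.5 µg/L.
Below outfall 2: Q → 2.148 m³/s, C = (1.858·111.5 + 0.2900·178.0)/2.148 = 120.4 µg/L.
Below outfall 3: Q → 2.434 m³/s, C = (2.148·120.4 + 0.2860·271.0)/2.434 = 138.1 µg/L.

138 µg/L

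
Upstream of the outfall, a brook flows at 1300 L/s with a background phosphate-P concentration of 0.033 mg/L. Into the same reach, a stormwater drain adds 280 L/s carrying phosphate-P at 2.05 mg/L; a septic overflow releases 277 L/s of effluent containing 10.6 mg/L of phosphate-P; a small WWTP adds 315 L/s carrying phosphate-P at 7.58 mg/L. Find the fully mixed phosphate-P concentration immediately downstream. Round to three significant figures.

2.74 mg/L

Mixed concentration C = ΣQC/ΣQ = (1300·0.03300 + 280.0·2.050 + 277.0·10.60 + 315.0·7.580) / 2172 = 5941/2172 = 2.735 mg/L.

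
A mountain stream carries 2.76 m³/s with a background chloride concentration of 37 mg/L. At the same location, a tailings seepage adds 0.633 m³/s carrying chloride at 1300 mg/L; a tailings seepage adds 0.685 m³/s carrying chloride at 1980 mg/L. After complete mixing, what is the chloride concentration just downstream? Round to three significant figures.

Mass balance: C = (2.760·37.00 + 0.6330·1300 + 0.6850·1980) / 4.078 = 2281/4.078 = 559.4 mg/L.

559 mg/L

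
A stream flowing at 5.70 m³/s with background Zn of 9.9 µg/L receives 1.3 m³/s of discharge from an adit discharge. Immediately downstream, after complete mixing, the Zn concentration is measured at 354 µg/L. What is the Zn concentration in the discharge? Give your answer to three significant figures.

1860 µg/L

Mass balance: 5.700·9.900 + 1.300·Cₑ = 7.000·354.0
→ Cₑ = (7.000·354.0 − 5.700·9.900) / 1.300 = 1863 µg/L.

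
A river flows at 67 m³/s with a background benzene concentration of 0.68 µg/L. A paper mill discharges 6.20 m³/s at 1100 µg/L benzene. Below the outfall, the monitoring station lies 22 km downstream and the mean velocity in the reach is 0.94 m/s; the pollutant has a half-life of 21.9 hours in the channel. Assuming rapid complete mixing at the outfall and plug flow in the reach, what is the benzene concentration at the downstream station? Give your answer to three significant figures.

Mass balance: C = (67.00·0.6800 + 6.200·1100) / 73.20 = 6866/73.20 = 93.79 µg/L.
Travel time t = 22·1000 / 0.94 = 23400 s = 6.501 h.
Half-life 21.9 h → k = ln 2 / 21.9 = 0.03165 h⁻¹ = 0.7596 d⁻¹.
Applying C = C₀e^(−kt): 93.79 × 0.8140 = 76.35 µg/L.

76.3 µg/L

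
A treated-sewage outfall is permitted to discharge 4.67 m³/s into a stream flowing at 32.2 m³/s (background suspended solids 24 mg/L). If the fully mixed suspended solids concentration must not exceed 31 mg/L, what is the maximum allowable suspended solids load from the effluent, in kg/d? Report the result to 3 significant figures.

Mass balance at the limit: 32.20·24.00 + 4.670·Cₑ = 36.87·31 → Cₑ = 79.27 mg/L.
Load = 4.670 m³/s × 79.27 g/m³ × 86 400 s/d = 31980 kg/d.

32000 kg/d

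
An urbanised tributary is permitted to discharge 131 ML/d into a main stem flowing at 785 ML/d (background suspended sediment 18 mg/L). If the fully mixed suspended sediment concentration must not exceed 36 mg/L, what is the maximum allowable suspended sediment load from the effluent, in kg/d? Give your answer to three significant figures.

18800 kg/d

Mass balance at the limit: 785.0·18.00 + 131.0·Cₑ = 916.0·36 → Cₑ = 143.9 mg/L.
131.0 ML/d = 1.516 m³/s. Load = 1.516 m³/s × 143.9 g/m³ × 86 400 s/d = 18850 kg/d.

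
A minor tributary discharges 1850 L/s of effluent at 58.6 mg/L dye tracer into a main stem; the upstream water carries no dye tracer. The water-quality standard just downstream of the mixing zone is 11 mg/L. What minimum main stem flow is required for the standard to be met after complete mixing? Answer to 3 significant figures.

Set C_mix = 11: (Q·0 + 1850·58.60) / (Q + 1850) = 11
→ Q = 1850·(58.60 − 11)/(11 − 0) = 8005 L/s.

8010 L/s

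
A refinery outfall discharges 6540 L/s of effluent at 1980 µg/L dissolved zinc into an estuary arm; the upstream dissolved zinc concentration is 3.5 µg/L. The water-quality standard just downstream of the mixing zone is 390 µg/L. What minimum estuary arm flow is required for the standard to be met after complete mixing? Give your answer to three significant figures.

26900 L/s

Set C_mix = 390: (Q·3.500 + 6540·1980) / (Q + 6540) = 390
→ Q = 6540·(1980 − 390)/(390 − 3.500) = 26900 L/s.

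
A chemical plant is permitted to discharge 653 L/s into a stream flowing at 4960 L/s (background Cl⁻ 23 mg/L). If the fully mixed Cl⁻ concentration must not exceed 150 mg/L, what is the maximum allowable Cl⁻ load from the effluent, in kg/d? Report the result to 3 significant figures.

Mass balance at the limit: 4960·23.00 + 653.0·Cₑ = 5613·150 → Cₑ = 1115 mg/L.
653.0 L/s = 0.6530 m³/s. Load = 0.6530 m³/s × 1115 g/m³ × 86 400 s/d = 62890 kg/d.

62900 kg/d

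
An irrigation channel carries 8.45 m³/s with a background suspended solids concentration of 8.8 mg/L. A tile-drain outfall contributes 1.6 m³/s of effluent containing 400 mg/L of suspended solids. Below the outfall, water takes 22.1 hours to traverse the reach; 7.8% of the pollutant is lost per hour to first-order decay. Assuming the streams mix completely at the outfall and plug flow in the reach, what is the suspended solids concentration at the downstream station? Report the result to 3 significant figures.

11.8 mg/L

Conservation of mass: C = (8.450·8.800 + 1.600·400.0) / 10.05 = 714.4/10.05 = 71.08 mg/L.
7.8%/h lost → k = −ln(1 − 0.078) = 0.08121 h⁻¹.
Decay over the reach: 71.08·exp(−kt) = 71.08·0.1662 = 11.81 mg/L.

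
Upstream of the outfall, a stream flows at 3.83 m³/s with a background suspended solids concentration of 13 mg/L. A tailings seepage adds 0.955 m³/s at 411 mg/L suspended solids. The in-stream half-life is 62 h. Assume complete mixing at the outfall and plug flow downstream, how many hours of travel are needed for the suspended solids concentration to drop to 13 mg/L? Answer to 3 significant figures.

Mixed concentration C = ΣQC/ΣQ = (3.830·13.00 + 0.9550·411.0) / 4.785 = 442.3/4.785 = 92.43 mg/L.
Half-life 62 h → k = ln 2 / 62 = 0.01118 h⁻¹ = 0.2683 d⁻¹.
92.43·exp(−k·t) = 13 → t = ln(92.43/13)/k = 631600 s = 175.5 h.

175 h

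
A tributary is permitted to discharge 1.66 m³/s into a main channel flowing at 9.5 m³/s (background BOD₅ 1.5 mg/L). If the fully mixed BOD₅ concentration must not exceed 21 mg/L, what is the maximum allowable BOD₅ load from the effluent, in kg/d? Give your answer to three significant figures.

19000 kg/d

Mass balance at the limit: 9.500·1.500 + 1.660·Cₑ = 11.16·21 → Cₑ = 132.6 mg/L.
Load = 1.660 m³/s × 132.6 g/m³ × 86 400 s/d = 19020 kg/d.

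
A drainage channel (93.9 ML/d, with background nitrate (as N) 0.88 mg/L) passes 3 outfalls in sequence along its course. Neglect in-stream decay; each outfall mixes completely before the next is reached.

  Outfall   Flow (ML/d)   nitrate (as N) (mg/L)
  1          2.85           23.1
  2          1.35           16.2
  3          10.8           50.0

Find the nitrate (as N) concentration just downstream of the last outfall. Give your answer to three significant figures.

After outfall 1: Q = 93.90 + 2.850 = 96.75 ML/d; C = (93.90·0.8800 + 2.850·23.10)/96.75 = 1.535 mg/L.
After outfall 2: Q = 96.75 + 1.350 = 98.10 ML/d; C = (96.75·1.535 + 1.350·16.20)/98.10 = 1.736 mg/L.
After outfall 3: Q = 98.10 + 10.80 = 108.9 ML/d; C = (98.10·1.736 + 10.80·50.00)/108.9 = 6.523 mg/L.

6.52 mg/L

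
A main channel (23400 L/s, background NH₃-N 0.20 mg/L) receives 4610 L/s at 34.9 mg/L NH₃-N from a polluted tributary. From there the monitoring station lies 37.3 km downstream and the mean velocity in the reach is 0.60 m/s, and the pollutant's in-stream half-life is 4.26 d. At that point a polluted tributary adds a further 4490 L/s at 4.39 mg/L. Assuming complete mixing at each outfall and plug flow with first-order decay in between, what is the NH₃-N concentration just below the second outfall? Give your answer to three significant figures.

5.14 mg/L

Flow-weighted average: C = (23400·0.2000 + 4610·34.90) / 28010 = 165600/28010 = 5.911 mg/L; combined flow 28010 L/s.
Travel time t = 37.3·1000 / 0.60 = 62170 s = 17.27 h.
Half-life 4.26 d → k = ln 2 / 4.26 = 0.1627 d⁻¹.
After decay, C = 5.911 × e^(−kt) = 5.911 × 0.8895 = 5.258 mg/L.
Second outfall: C = (28010·5.258 + 4490·4.390)/32500 = 5.138 mg/L.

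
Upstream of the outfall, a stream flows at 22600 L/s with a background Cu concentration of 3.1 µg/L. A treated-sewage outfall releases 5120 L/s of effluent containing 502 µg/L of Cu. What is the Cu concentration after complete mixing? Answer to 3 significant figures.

After mixing, C = (22600·3.100 + 5120·502.0) / 27720 = 2640000/27720 = 95.25 µg/L.

95.2 µg/L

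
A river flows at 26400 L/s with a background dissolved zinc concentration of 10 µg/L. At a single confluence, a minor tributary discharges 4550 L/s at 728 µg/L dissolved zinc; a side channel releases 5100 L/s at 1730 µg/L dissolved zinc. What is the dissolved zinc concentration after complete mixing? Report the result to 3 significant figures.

344 µg/L

Flow-weighted average: C = (26400·10.00 + 4550·728.0 + 5100·1730) / 36050 = 12400000/36050 = 344.0 µg/L.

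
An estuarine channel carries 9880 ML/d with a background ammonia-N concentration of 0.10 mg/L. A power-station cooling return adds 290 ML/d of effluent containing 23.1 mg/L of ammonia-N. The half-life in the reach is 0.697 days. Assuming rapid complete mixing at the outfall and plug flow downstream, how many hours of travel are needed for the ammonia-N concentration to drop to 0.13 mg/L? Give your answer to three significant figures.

Mass balance: C = (9880·0.1000 + 290.0·23.10) / 10170 = 7687/10170 = 0.7559 mg/L.
Half-life 0.697 d → k = ln 2 / 0.697 = 0.9945 d⁻¹.
0.7559·exp(−k·t) = 0.13 → t = ln(0.7559/0.13)/k = 152900 s = 42.48 h.

42.5 h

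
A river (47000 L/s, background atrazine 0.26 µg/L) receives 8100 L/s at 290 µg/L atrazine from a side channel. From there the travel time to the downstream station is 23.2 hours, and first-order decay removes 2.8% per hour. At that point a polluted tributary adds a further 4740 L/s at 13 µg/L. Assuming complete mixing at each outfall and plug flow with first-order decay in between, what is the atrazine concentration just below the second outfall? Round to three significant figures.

21.4 µg/L

Mixed concentration C = ΣQC/ΣQ = (47000·0.2600 + 8100·290.0) / 55100 = 2361000/55100 = 42.85 µg/L; combined flow 55100 L/s.
2.8%/h lost → k = −ln(1 − 0.028) = 0.02840 h⁻¹.
First-order decay: C = 42.85·exp(−k·t) = 42.85·0.5174 = 22.17 µg/L.
At the second outfall, C = (55100·22.17 + 4740·13.00) / (55100 + 4740) = 21.45 µg/L.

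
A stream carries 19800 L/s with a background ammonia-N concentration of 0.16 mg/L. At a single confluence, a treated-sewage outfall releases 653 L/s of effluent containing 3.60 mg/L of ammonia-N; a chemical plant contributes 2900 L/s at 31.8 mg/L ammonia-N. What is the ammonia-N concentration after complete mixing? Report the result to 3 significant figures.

4.19 mg/L

Conservation of mass: C = (19800·0.1600 + 653.0·3.600 + 2900·31.80) / 23350 = 97740/23350 = 4.185 mg/L.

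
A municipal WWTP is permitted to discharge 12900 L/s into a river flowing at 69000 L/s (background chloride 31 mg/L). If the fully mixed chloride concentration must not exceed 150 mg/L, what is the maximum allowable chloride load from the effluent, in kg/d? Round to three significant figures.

Mass balance at the limit: 69000·31.00 + 12900·Cₑ = 81900·150 → Cₑ = 786.5 mg/L.
12900 L/s = 12.90 m³/s. Load = 12.90 m³/s × 786.5 g/m³ × 86 400 s/d = 876600 kg/d.

877000 kg/d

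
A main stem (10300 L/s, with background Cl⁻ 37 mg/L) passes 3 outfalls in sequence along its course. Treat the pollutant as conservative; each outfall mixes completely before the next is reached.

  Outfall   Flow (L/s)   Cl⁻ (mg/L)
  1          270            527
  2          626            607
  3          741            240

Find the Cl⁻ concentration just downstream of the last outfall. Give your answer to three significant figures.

After outfall 1: Q = 10300 + 270.0 = 10570 L/s; C = (10300·37.00 + 270.0·527.0)/10570 = 49.52 mg/L.
After outfall 2: Q = 10570 + 626.0 = 11200 L/s; C = (10570·49.52 + 626.0·607.0)/11200 = 80.69 mg/L.
After outfall 3: Q = 11200 + 741.0 = 11940 L/s; C = (11200·80.69 + 741.0·240.0)/11940 = 90.58 mg/L.

90.6 mg/L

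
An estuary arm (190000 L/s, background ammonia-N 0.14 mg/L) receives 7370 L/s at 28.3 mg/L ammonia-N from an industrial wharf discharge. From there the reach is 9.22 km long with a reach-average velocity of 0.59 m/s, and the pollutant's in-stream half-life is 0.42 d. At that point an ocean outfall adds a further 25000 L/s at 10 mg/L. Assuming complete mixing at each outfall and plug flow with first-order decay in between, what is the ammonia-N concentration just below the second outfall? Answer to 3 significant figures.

After mixing, C = (190000·0.1400 + 7370·28.30) / 197400 = 235200/197400 = 1.192 mg/L; combined flow 197400 L/s.
Travel time t = 9.22·1000 / 0.59 = 15630 s = 4.341 h.
Half-life 0.42 d → k = ln 2 / 0.42 = 1.650 d⁻¹.
Applying C = C₀e^(−kt): 1.192 × 0.7419 = 0.8840 mg/L.
At the second outfall, C = (197400·0.8840 + 25000·10.00) / (197400 + 25000) = 1.909 mg/L.

1.91 mg/L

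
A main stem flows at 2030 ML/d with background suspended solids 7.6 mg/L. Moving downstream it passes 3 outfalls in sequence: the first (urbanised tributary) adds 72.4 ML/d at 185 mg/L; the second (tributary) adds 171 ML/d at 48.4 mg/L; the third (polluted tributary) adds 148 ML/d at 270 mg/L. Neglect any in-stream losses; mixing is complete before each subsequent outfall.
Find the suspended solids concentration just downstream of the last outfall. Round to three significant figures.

After outfall 1: Q = 2030 + 72.40 = 2102 ML/d; C = (2030·7.600 + 72.40·185.0)/2102 = 13.71 mg/L.
After outfall 2: Q = 2102 + 171.0 = 2273 ML/d; C = (2102·13.71 + 171.0·48.40)/2273 = 16.32 mg/L.
After outfall 3: Q = 2273 + 148.0 = 2421 ML/d; C = (2273·16.32 + 148.0·270.0)/2421 = 31.82 mg/L.

31.8 mg/L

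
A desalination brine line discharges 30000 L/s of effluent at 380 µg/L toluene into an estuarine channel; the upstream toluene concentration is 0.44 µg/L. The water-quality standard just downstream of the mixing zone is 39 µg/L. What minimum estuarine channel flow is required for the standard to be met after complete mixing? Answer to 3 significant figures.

265000 L/s

Set C_mix = 39: (Q·0.4400 + 30000·380.0) / (Q + 30000) = 39
→ Q = 30000·(380.0 − 39)/(39 − 0.4400) = 265300 L/s.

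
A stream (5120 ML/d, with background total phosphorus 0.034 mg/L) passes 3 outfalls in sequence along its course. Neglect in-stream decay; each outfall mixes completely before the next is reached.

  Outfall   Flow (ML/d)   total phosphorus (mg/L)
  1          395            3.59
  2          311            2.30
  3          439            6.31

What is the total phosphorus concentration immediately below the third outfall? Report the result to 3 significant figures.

Below outfall 1: Q → 5515 ML/d, C = (5120·0.03400 + 395.0·3.590)/5515 = 0.2887 mg/L.
Below outfall 2: Q → 5826 ML/d, C = (5515·0.2887 + 311.0·2.300)/5826 = 0.3961 mg/L.
Below outfall 3: Q → 6265 ML/d, C = (5826·0.3961 + 439.0·6.310)/6265 = 0.8105 mg/L.

0.810 mg/L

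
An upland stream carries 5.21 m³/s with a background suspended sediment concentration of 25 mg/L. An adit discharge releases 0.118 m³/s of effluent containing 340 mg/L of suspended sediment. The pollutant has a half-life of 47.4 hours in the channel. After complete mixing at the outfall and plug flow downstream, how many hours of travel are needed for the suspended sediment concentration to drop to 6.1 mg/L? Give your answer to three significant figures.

113 h

Flow-weighted average: C = (5.210·25.00 + 0.1180·340.0) / 5.328 = 170.4/5.328 = 31.98 mg/L.
Half-life 47.4 h → k = ln 2 / 47.4 = 0.01462 h⁻¹ = 0.3510 d⁻¹.
31.98·exp(−k·t) = 6.1 → t = ln(31.98/6.1)/k = 407900 s = 113.3 h.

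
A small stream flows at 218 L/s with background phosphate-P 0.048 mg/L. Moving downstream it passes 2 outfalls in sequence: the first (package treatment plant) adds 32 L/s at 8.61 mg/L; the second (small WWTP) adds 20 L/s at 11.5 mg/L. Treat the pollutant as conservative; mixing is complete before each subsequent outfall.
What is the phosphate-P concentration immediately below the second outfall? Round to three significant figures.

1.91 mg/L

Outfall 1: combined Q = 250.0 L/s; C = (218.0·0.04800 + 32.00·8.610)/250.0 = 1.144 mg/L.
Outfall 2: combined Q = 270.0 L/s; C = (250.0·1.144 + 20.00·11.50)/270.0 = 1.911 mg/L.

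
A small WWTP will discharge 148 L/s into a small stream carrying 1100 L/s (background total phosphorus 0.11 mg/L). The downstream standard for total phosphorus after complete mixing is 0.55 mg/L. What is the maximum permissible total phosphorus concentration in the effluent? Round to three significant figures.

At the limit, (Qr·Cr + Qe·Cₑ)/(Qr + Qe) = 0.55:
Cₑ = (1248·0.55 − 1100·0.1100) / 148.0 = 3.820 mg/L.

3.82 mg/L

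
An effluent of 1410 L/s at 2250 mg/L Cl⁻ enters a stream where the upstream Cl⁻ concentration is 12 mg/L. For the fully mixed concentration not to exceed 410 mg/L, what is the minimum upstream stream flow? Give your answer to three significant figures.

6520 L/s

Set C_mix = 410: (Q·12.00 + 1410·2250) / (Q + 1410) = 410
→ Q = 1410·(2250 − 410)/(410 − 12.00) = 6519 L/s.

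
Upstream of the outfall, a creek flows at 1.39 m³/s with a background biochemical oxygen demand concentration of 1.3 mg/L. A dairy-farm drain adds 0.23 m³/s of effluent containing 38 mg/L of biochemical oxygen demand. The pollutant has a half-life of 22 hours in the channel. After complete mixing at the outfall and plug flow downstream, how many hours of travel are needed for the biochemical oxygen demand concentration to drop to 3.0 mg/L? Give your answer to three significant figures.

Flow-weighted average: C = (1.390·1.300 + 0.2300·38.00) / 1.620 = 10.55/1.620 = 6.510 mg/L.
Half-life 22 h → k = ln 2 / 22 = 0.03151 h⁻¹ = 0.7562 d⁻¹.
6.510·exp(−k·t) = 3.0 → t = ln(6.510/3.0)/k = 88530 s = 24.59 h.

24.6 h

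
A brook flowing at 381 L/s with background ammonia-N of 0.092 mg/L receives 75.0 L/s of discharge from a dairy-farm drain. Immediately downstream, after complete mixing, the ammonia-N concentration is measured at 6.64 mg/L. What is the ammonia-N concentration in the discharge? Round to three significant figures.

Mass balance: 381.0·0.09200 + 75.00·Cₑ = 456.0·6.640
→ Cₑ = (456.0·6.640 − 381.0·0.09200) / 75.00 = 39.90 mg/L.

39.9 mg/L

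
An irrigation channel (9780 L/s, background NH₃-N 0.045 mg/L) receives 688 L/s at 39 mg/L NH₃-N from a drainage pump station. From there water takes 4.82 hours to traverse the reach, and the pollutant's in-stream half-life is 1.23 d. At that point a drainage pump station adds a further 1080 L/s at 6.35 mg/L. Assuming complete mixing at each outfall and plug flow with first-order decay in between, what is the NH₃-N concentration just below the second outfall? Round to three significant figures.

Conservation of mass: C = (9780·0.04500 + 688.0·39.00) / 10470 = 27270/10470 = 2.605 mg/L; combined flow 10470 L/s.
Half-life 1.23 d → k = ln 2 / 1.23 = 0.5635 d⁻¹.
Applying C = C₀e^(−kt): 2.605 × 0.8930 = 2.326 mg/L.
Second outfall: C = (10470·2.326 + 1080·6.350)/11550 = 2.703 mg/L.

2.70 mg/L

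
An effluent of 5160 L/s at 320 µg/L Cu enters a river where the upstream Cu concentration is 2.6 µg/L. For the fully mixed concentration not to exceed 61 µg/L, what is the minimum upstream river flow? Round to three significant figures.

Set C_mix = 61: (Q·2.600 + 5160·320.0) / (Q + 5160) = 61
→ Q = 5160·(320.0 − 61)/(61 − 2.600) = 22880 L/s.

22900 L/s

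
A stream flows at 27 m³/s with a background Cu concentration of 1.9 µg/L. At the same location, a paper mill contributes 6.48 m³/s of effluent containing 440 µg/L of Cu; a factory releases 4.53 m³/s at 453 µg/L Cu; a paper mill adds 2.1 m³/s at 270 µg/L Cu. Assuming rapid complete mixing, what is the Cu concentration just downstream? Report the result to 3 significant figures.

138 µg/L

Flow-weighted average: C = (27.00·1.900 + 6.480·440.0 + 4.530·453.0 + 2.100·270.0) / 40.11 = 5522/40.11 = 137.7 µg/L.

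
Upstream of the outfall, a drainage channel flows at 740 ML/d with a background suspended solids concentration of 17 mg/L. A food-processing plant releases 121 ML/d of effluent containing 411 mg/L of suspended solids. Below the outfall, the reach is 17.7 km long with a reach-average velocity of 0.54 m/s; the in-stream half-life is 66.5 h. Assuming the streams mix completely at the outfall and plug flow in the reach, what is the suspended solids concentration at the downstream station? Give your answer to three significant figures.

65.8 mg/L

Flow-weighted average: C = (740.0·17.00 + 121.0·411.0) / 861.0 = 62310/861.0 = 72.37 mg/L.
Travel time t = 17.7·1000 / 0.54 = 32780 s = 9.105 h.
Half-life 66.5 h → k = ln 2 / 66.5 = 0.01042 h⁻¹ = 0.2502 d⁻¹.
After decay, C = 72.37 × e^(−kt) = 72.37 × 0.9095 = 65.82 mg/L.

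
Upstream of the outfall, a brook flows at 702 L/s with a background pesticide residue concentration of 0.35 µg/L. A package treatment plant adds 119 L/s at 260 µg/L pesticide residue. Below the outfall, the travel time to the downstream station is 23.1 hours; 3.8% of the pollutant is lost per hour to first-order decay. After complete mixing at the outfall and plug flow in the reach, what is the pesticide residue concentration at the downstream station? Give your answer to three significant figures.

Mass balance: C = (702.0·0.3500 + 119.0·260.0) / 821.0 = 31190/821.0 = 37.99 µg/L.
3.8%/h lost → k = −ln(1 − 0.038) = 0.03874 h⁻¹.
First-order decay: C = 37.99·exp(−k·t) = 37.99·0.4086 = 15.52 µg/L.

15.5 µg/L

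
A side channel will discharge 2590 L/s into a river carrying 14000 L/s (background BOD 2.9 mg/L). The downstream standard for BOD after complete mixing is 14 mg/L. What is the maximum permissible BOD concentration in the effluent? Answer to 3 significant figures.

At the limit, (Qr·Cr + Qe·Cₑ)/(Qr + Qe) = 14:
Cₑ = (16590·14 − 14000·2.900) / 2590 = 74.00 mg/L.

74.0 mg/L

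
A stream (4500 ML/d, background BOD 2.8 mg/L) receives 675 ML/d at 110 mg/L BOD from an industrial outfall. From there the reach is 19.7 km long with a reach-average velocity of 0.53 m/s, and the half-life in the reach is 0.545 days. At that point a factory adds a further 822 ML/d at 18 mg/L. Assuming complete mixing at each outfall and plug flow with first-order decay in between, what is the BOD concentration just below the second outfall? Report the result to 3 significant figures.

10.8 mg/L

Conservation of mass: C = (4500·2.800 + 675.0·110.0) / 5175 = 86850/5175 = 16.78 mg/L; combined flow 5175 ML/d.
Travel time t = 19.7·1000 / 0.53 = 37170 s = 10.32 h.
Half-life 0.545 d → k = ln 2 / 0.545 = 1.272 d⁻¹.
Decay over the reach: 16.78·exp(−kt) = 16.78·0.5786 = 9.710 mg/L.
Second outfall: C = (5175·9.710 + 822.0·18.00)/5997 = 10.85 mg/L.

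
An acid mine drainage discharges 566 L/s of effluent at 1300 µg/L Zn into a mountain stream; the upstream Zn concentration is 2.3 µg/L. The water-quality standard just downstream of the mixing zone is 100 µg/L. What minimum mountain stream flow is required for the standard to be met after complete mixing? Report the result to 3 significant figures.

6950 L/s

Set C_mix = 100: (Q·2.300 + 566.0·1300) / (Q + 566.0) = 100
→ Q = 566.0·(1300 − 100)/(100 − 2.300) = 6952 L/s.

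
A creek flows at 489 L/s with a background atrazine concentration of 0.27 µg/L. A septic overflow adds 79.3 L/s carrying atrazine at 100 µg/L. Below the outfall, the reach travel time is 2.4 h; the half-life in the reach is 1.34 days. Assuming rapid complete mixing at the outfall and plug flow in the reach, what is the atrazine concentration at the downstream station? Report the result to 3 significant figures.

13.5 µg/L

Mass balance: C = (489.0·0.2700 + 79.30·100.0) / 568.3 = 8062/568.3 = 14.19 µg/L.
Half-life 1.34 d → k = ln 2 / 1.34 = 0.5173 d⁻¹.
Applying C = C₀e^(−kt): 14.19 × 0.9496 = 13.47 µg/L.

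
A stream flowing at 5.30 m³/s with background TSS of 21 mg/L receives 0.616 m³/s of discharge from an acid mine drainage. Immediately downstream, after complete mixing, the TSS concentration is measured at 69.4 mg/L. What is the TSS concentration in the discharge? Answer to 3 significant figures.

Mass balance: 5.300·21.00 + 0.6160·Cₑ = 5.916·69.40
→ Cₑ = (5.916·69.40 − 5.300·21.00) / 0.6160 = 485.8 mg/L.

486 mg/L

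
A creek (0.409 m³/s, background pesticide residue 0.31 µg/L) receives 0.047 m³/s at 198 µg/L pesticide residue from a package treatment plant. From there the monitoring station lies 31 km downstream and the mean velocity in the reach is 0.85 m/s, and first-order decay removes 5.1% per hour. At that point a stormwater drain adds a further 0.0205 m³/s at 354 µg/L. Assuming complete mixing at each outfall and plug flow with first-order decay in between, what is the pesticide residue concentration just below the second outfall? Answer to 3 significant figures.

26.9 µg/L

Mixed concentration C = ΣQC/ΣQ = (0.4090·0.3100 + 0.04700·198.0) / 0.4560 = 9.433/0.4560 = 20.69 µg/L; combined flow 0.4560 m³/s.
Travel time t = 31·1000 / 0.85 = 36470 s = 10.13 h.
5.1%/h lost → k = −ln(1 − 0.051) = 0.05235 h⁻¹.
Applying C = C₀e^(−kt): 20.69 × 0.5884 = 12.17 µg/L.
At the second outfall, C = (0.4560·12.17 + 0.02050·354.0) / (0.4560 + 0.02050) = 26.88 µg/L.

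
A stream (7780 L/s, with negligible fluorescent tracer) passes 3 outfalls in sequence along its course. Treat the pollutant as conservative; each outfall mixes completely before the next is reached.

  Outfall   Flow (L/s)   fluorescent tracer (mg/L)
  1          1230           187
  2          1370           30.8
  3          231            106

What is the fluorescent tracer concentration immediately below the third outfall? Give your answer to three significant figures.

After outfall 1: Q = 7780 + 1230 = 9010 L/s; C = (7780·0 + 1230·187.0)/9010 = 25.53 mg/L.
After outfall 2: Q = 9010 + 1370 = 10380 L/s; C = (9010·25.53 + 1370·30.80)/10380 = 26.22 mg/L.
After outfall 3: Q = 10380 + 231.0 = 10610 L/s; C = (10380·26.22 + 231.0·106.0)/10610 = 27.96 mg/L.

28.0 mg/L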